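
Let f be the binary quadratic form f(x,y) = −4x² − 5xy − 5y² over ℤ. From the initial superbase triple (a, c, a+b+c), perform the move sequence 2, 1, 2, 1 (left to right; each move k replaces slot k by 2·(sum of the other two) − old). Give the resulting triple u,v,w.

start (-4,-5,-14) = (f(1,0),f(0,1),f(1,1))
replace slot 2: 2·((-4)+(-14)) − (-5) = -31 → (-4,-31,-14)
replace slot 1: 2·((-31)+(-14)) − (-4) = -86 → (-86,-31,-14)
replace slot 2: 2·((-86)+(-14)) − (-31) = -169 → (-86,-169,-14)
replace slot 1: 2·((-169)+(-14)) − (-86) = -280 → (-280,-169,-14)

-280,-169,-14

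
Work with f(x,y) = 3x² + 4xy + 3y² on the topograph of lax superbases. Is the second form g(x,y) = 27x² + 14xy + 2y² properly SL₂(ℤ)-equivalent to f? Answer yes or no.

D₁ = -20, D₂ = -20
f: translate: b→-2 (≡4 mod 6), so (3,4,3)→(3,-2,2)
f: flip: (3,-2,2)→(2,2,3)
f: reduced (well bottom): (2,2,3) with a≤c, −a<b≤a
g: flip: (27,14,2)→(2,-14,27)
g: translate: b→2 (≡-14 mod 4), so (2,-14,27)→(2,2,3)
g: reduced (well bottom): (2,2,3) with a≤c, −a<b≤a
reduced forms (2, 2, 3) vs (2, 2, 3) ⇒ equivalent

yes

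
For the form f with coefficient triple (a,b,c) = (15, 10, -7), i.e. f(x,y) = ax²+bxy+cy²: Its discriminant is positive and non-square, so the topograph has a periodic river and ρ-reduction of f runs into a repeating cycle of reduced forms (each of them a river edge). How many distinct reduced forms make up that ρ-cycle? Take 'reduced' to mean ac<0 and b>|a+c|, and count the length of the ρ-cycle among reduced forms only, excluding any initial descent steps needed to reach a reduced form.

D = 520, ⌊√D⌋ = 22
river: ρ → (-7,18,7)
river: ρ → (7,10,-15)
river: ρ → (-15,20,2)
river: ρ → (2,20,-15)
river: ρ → (-15,10,7)
river: ρ → (7,18,-7)
river: ρ → (-7,10,15)
river: ρ → (15,20,-2)
river: ρ → (-2,20,15)
river: ρ → (15,10,-7)
ρ-cycle length = 10 (tail of 0 descent steps not counted)

10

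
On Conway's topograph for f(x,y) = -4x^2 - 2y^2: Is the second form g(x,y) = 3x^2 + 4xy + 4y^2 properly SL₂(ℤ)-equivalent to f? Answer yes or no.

D₁ = -32, D₂ = -32
f is negative-definite; reduce −f:
−f: flip: (4,0,2)→(2,0,4)
−f: reduced (well bottom): (2,0,4) with a≤c, −a<b≤a
flip sign back: reduced form of f is (-2,0,-4)
g: translate: b→-2 (≡4 mod 6), so (3,4,4)→(3,-2,3)
g: flip: (3,-2,3)→(3,2,3)
g: reduced (well bottom): (3,2,3) with a≤c, −a<b≤a
reduced forms (-2, 0, -4) vs (3, 2, 3) ⇒ inequivalent

no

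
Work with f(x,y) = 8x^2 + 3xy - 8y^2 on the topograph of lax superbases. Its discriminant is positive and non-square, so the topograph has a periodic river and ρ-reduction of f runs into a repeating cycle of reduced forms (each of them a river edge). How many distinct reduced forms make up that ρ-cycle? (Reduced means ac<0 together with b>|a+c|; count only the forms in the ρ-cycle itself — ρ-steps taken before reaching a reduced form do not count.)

D = 265, ⌊√D⌋ = 16
river: ρ → (-8,13,3)
river: ρ → (3,11,-12)
river: ρ → (-12,13,2)
river: ρ → (2,15,-5)
river: ρ → (-5,15,2)
river: ρ → (2,13,-12)
river: ρ → (-12,11,3)
river: ρ → (3,13,-8)
river: ρ → (-8,3,8)
river: ρ → (8,13,-3)
river: ρ → (-3,11,12)
river: ρ → (12,13,-2)
river: ρ → (-2,15,5)
river: ρ → (5,15,-2)
river: ρ → (-2,13,12)
river: ρ → (12,11,-3)
river: ρ → (-3,13,8)
river: ρ → (8,3,-8)
ρ-cycle length = 18 (tail of 0 descent steps not counted)

18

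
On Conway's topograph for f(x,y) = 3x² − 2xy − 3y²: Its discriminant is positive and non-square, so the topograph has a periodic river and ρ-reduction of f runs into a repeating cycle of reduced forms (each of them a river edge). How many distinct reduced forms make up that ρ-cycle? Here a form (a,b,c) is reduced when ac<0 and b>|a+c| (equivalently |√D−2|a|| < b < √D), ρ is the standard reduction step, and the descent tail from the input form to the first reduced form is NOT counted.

D = 40, ⌊√D⌋ = 6
descent: ρ → (-3,2,3)  [lands on river]
river: ρ → (3,4,-2)
river: ρ → (-2,4,3)
river: ρ → (3,2,-3)
river: ρ → (-3,4,2)
river: ρ → (2,4,-3)
ρ-cycle length = 6 (tail of 1 descent step not counted)

6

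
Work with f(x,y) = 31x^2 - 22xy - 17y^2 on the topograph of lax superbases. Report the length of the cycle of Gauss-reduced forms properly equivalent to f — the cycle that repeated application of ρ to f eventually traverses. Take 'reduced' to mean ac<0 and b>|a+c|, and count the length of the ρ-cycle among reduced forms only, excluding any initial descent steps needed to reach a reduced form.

D = 2592, ⌊√D⌋ = 50
descent: ρ → (-17,22,31)  [lands on river]
river: ρ → (31,40,-8)
river: ρ → (-8,40,31)
river: ρ → (31,22,-17)
river: ρ → (-17,46,7)
river: ρ → (7,38,-41)
river: ρ → (-41,44,4)
river: ρ → (4,44,-41)
river: ρ → (-41,38,7)
river: ρ → (7,46,-17)
ρ-cycle length = 10 (tail of 1 descent step not counted)

10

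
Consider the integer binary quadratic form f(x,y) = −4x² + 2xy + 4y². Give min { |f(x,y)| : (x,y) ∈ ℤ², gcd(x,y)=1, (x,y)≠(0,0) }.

river: ρ → (4,6,-2)
river: ρ → (-2,6,4)
river: ρ → (4,2,-4)
river: ρ → (-4,6,2)
river: ρ → (2,6,-4)
river: ρ → (-4,2,4)
closes: descent 0, river 6
min |a| on river = 2

2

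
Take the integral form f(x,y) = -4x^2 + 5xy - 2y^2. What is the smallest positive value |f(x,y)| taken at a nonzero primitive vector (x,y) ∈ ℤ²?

translate: b→3 (≡-5 mod 8), so (4,-5,2)→(4,3,1)
flip: (4,3,1)→(1,-3,4)
translate: b→1 (≡-3 mod 2), so (1,-3,4)→(1,1,2)
reduced (well bottom): (1,1,2) with a≤c, −a<b≤a
well minimum |f| = |-1| = 1 (negative-definite)

1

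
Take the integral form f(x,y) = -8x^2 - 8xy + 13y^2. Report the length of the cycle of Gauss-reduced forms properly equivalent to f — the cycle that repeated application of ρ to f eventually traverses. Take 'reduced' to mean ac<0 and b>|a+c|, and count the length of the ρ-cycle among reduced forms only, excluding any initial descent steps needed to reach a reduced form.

D = 480, ⌊√D⌋ = 21
descent: ρ → (13,8,-8)  [lands on river]
river: ρ → (-8,8,13)
river: ρ → (13,18,-3)
river: ρ → (-3,18,13)
ρ-cycle length = 4 (tail of 1 descent step not counted)

4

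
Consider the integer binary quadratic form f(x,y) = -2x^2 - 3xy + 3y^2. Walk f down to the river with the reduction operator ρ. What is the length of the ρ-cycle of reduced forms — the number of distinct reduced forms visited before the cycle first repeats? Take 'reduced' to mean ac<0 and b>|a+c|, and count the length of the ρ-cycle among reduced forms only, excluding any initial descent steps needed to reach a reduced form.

D = 33, ⌊√D⌋ = 5
descent: ρ → (3,3,-2)  [lands on river]
river: ρ → (-2,5,1)
river: ρ → (1,5,-2)
river: ρ → (-2,3,3)
ρ-cycle length = 4 (tail of 1 descent step not counted)

4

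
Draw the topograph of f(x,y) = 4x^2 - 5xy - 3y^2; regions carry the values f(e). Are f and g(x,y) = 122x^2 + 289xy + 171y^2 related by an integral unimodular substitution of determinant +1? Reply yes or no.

D₁ = 73, D₂ = 73
river cycle of f (length 18): (-3, 5, 4), (4, 3, -4), (-4, 5, 3), (3, 7, -2), (-2, 5, 6), (6, 7, -1), (-1, 7, 6), (6, 5, -2), (-2, 7, 3), (3, 5, -4), … (8 more)
river cycle of g (length 18): (4, 3, -4), (-4, 5, 3), (3, 7, -2), (-2, 5, 6), (6, 7, -1), (-1, 7, 6), (6, 5, -2), (-2, 7, 3), (3, 5, -4), (-4, 3, 4), … (8 more)
cycles coincide ⇒ equivalent

yes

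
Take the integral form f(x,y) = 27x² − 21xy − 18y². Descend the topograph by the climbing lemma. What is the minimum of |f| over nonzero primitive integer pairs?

descent: ρ → (-18,21,27)  [lands on river]
river: ρ → (27,33,-12)
river: ρ → (-12,39,18)
river: ρ → (18,33,-18)
river: ρ → (-18,39,12)
river: ρ → (12,33,-27)
river: ρ → (-27,21,18)
river: ρ → (18,15,-30)
river: ρ → (-30,45,3)
river: ρ → (3,45,-30)
river: ρ → (-30,15,18)
river: ρ → (18,21,-27)
river: ρ → (-27,33,12)
river: ρ → (12,39,-18)
river: ρ → (-18,33,18)
river: ρ → (18,39,-12)
river: ρ → (-12,33,27)
river: ρ → (27,21,-18)
river: ρ → (-18,15,30)
river: ρ → (30,45,-3)
river: ρ → (-3,45,30)
river: ρ → (30,15,-18)
closes: descent 1, river 22
min |a| on river = 3

3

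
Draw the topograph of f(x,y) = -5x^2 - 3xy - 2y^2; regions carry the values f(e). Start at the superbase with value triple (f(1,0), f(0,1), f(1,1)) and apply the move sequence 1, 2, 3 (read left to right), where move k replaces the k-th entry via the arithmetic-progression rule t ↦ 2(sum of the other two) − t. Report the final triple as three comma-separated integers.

start (-5,-2,-10) = (f(1,0),f(0,1),f(1,1))
replace slot 1: 2·((-2)+(-10)) − (-5) = -19 → (-19,-2,-10)
replace slot 2: 2·((-19)+(-10)) − (-2) = -56 → (-19,-56,-10)
replace slot 3: 2·((-19)+(-56)) − (-10) = -140 → (-19,-56,-140)

-19,-56,-140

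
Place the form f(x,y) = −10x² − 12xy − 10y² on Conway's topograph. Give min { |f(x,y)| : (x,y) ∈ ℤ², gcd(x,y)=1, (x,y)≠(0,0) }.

translate: b→-8 (≡12 mod 20), so (10,12,10)→(10,-8,8)
flip: (10,-8,8)→(8,8,10)
reduced (well bottom): (8,8,10) with a≤c, −a<b≤a
well minimum |f| = |-8| = 8 (negative-definite)

8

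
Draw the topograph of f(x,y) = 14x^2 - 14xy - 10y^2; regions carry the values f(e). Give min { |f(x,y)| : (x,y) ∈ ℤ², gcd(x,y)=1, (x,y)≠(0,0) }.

descent: ρ → (-10,14,14)  [lands on river]
river: ρ → (14,14,-10)
river: ρ → (-10,26,2)
river: ρ → (2,26,-10)
closes: descent 1, river 4
min |a| on river = 2

2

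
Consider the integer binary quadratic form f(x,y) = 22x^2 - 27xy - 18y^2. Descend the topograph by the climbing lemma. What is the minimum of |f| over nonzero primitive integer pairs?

descent: ρ → (-18,27,22)  [lands on river]
river: ρ → (22,17,-23)
river: ρ → (-23,29,16)
river: ρ → (16,35,-17)
river: ρ → (-17,33,18)
river: ρ → (18,39,-11)
river: ρ → (-11,27,36)
river: ρ → (36,45,-2)
river: ρ → (-2,47,13)
river: ρ → (13,31,-26)
river: ρ → (-26,21,18)
river: ρ → (18,15,-29)
river: ρ → (-29,43,4)
river: ρ → (4,45,-18)
closes: descent 1, river 14
min |a| on river = 2

2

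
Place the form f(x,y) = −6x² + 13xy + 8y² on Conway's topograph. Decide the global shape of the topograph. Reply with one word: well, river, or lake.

D = b²−4ac = 13² − 4·(-6)·8 = 361
D = 19² is a perfect square ⇒ form factors over ℤ ⇒ lakes

lake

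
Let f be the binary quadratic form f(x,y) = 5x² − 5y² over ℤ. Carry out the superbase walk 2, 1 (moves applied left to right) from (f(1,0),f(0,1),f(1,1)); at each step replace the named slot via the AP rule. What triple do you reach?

start (5,-5,0) = (f(1,0),f(0,1),f(1,1))
replace slot 2: 2·(5+0) − (-5) = 15 → (5,15,0)
replace slot 1: 2·(15+0) − 5 = 25 → (25,15,0)

25,15,0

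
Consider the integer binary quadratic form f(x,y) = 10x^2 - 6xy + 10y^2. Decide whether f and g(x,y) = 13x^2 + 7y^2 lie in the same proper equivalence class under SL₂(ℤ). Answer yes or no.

D₁ = -364, D₂ = -364
f: flip: (10,-6,10)→(10,6,10)
f: reduced (well bottom): (10,6,10) with a≤c, −a<b≤a
g: flip: (13,0,7)→(7,0,13)
g: reduced (well bottom): (7,0,13) with a≤c, −a<b≤a
reduced forms (10, 6, 10) vs (7, 0, 13) ⇒ inequivalent

no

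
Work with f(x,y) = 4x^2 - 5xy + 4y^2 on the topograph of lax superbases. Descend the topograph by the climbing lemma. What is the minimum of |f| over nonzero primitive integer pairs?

translate: b→3 (≡-5 mod 8), so (4,-5,4)→(4,3,3)
flip: (4,3,3)→(3,-3,4)
translate: b→3 (≡-3 mod 6), so (3,-3,4)→(3,3,4)
reduced (well bottom): (3,3,4) with a≤c, −a<b≤a
well minimum = a = 3

3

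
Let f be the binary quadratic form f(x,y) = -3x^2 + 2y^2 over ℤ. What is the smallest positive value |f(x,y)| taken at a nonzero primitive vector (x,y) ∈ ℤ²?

descent: ρ → (2,4,-1)  [lands on river]
river: ρ → (-1,4,2)
closes: descent 1, river 2
min |a| on river = 1

1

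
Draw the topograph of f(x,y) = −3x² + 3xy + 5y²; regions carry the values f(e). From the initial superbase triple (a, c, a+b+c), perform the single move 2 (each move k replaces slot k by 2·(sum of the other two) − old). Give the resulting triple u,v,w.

start (-3,5,5) = (f(1,0),f(0,1),f(1,1))
replace slot 2: 2·((-3)+5) − 5 = -1 → (-3,-1,5)

-3,-1,5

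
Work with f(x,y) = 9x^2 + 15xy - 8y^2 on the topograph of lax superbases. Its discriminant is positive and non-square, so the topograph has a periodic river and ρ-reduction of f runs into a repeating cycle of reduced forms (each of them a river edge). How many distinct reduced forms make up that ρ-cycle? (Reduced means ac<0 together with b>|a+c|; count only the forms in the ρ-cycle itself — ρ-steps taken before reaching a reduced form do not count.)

D = 513, ⌊√D⌋ = 22
river: ρ → (-8,17,7)
river: ρ → (7,11,-14)
river: ρ → (-14,17,4)
river: ρ → (4,15,-18)
river: ρ → (-18,21,1)
river: ρ → (1,21,-18)
river: ρ → (-18,15,4)
river: ρ → (4,17,-14)
river: ρ → (-14,11,7)
river: ρ → (7,17,-8)
river: ρ → (-8,15,9)
river: ρ → (9,21,-2)
river: ρ → (-2,19,19)
river: ρ → (19,19,-2)
river: ρ → (-2,21,9)
river: ρ → (9,15,-8)
ρ-cycle length = 16 (tail of 0 descent steps not counted)

16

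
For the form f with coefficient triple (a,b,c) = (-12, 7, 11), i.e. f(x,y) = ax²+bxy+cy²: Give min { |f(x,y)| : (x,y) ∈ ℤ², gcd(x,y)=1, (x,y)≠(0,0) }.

river: ρ → (11,15,-8)
river: ρ → (-8,17,9)
river: ρ → (9,19,-6)
river: ρ → (-6,17,12)
river: ρ → (12,7,-11)
river: ρ → (-11,15,8)
river: ρ → (8,17,-9)
river: ρ → (-9,19,6)
river: ρ → (6,17,-12)
river: ρ → (-12,7,11)
closes: descent 0, river 10
min |a| on river = 6

6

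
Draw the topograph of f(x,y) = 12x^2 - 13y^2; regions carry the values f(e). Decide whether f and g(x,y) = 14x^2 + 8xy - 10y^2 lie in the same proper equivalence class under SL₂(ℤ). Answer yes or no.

D₁ = 624, D₂ = 624
river cycle of f (length 2): (12, 24, -1), (-1, 24, 12)
river cycle of g (length 6): (-10, 12, 12), (12, 12, -10), (-10, 8, 14), (14, 20, -4), (-4, 20, 14), (14, 8, -10)
cycles differ ⇒ inequivalent

no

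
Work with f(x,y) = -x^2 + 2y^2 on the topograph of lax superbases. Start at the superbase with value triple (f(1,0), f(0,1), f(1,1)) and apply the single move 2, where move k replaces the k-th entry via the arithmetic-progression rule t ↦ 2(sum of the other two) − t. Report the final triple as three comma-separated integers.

start (-1,2,1) = (f(1,0),f(0,1),f(1,1))
replace slot 2: 2·((-1)+1) − 2 = -2 → (-1,-2,1)

-1,-2,1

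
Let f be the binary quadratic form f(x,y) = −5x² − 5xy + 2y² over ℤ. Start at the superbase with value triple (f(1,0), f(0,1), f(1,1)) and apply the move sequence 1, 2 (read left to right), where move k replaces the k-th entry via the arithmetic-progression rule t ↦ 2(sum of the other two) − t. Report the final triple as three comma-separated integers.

start (-5,2,-8) = (f(1,0),f(0,1),f(1,1))
replace slot 1: 2·(2+(-8)) − (-5) = -7 → (-7,2,-8)
replace slot 2: 2·((-7)+(-8)) − 2 = -32 → (-7,-32,-8)

-7,-32,-8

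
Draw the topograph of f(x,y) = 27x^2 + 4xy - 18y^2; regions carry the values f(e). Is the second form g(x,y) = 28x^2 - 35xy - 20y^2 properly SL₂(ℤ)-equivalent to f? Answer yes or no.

D₁ = 1960, D₂ = 3465
discriminants differ ⇒ not SL₂(ℤ)-equivalent

no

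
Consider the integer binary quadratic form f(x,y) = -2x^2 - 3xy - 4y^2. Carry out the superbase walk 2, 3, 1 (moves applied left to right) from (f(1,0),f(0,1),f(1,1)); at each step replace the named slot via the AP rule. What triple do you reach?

start (-2,-4,-9) = (f(1,0),f(0,1),f(1,1))
replace slot 2: 2·((-2)+(-9)) − (-4) = -18 → (-2,-18,-9)
replace slot 3: 2·((-2)+(-18)) − (-9) = -31 → (-2,-18,-31)
replace slot 1: 2·((-18)+(-31)) − (-2) = -96 → (-96,-18,-31)

-96,-18,-31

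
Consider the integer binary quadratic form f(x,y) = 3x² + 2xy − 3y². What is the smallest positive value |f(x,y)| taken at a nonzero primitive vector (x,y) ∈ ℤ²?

river: ρ → (-3,4,2)
river: ρ → (2,4,-3)
river: ρ → (-3,2,3)
river: ρ → (3,4,-2)
river: ρ → (-2,4,3)
river: ρ → (3,2,-3)
closes: descent 0, river 6
min |a| on river = 2

2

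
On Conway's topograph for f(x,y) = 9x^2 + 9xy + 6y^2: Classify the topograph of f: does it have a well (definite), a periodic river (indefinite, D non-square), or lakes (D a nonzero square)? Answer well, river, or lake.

D = b²−4ac = 9² − 4·9·6 = -135
D < 0 ⇒ definite ⇒ every region one sign ⇒ single well

well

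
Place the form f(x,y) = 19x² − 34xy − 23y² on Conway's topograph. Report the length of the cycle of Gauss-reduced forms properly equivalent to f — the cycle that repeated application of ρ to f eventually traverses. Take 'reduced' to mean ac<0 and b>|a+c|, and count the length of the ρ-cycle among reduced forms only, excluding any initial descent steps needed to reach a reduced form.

D = 2904, ⌊√D⌋ = 53
descent: ρ → (-23,34,19)  [lands on river]
river: ρ → (19,42,-15)
river: ρ → (-15,48,10)
river: ρ → (10,52,-5)
river: ρ → (-5,48,30)
river: ρ → (30,12,-23)
ρ-cycle length = 6 (tail of 1 descent step not counted)

6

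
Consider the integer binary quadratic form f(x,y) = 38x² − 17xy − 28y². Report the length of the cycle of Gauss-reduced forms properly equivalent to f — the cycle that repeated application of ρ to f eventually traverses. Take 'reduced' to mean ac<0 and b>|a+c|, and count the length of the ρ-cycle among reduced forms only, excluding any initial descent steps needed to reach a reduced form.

D = 4545, ⌊√D⌋ = 67
descent: ρ → (-28,17,38)  [lands on river]
river: ρ → (38,59,-7)
river: ρ → (-7,67,2)
river: ρ → (2,65,-40)
river: ρ → (-40,15,27)
river: ρ → (27,39,-28)
ρ-cycle length = 6 (tail of 1 descent step not counted)

6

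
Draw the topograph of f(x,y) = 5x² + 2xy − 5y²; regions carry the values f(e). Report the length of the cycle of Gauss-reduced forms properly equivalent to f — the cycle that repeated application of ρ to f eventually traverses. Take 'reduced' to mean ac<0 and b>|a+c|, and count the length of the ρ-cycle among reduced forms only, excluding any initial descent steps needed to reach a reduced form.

D = 104, ⌊√D⌋ = 10
river: ρ → (-5,8,2)
river: ρ → (2,8,-5)
river: ρ → (-5,2,5)
river: ρ → (5,8,-2)
river: ρ → (-2,8,5)
river: ρ → (5,2,-5)
ρ-cycle length = 6 (tail of 0 descent steps not counted)

6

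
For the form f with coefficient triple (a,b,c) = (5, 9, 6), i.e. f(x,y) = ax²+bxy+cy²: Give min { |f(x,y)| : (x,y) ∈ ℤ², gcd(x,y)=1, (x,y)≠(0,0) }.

translate: b→-1 (≡9 mod 10), so (5,9,6)→(5,-1,2)
flip: (5,-1,2)→(2,1,5)
reduced (well bottom): (2,1,5) with a≤c, −a<b≤a
well minimum = a = 2

2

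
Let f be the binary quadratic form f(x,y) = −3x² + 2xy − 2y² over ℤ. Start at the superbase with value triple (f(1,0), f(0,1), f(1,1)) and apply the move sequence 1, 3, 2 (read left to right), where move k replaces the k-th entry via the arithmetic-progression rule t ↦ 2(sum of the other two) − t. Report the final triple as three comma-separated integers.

start (-3,-2,-3) = (f(1,0),f(0,1),f(1,1))
replace slot 1: 2·((-2)+(-3)) − (-3) = -7 → (-7,-2,-3)
replace slot 3: 2·((-7)+(-2)) − (-3) = -15 → (-7,-2,-15)
replace slot 2: 2·((-7)+(-15)) − (-2) = -42 → (-7,-42,-15)

-7,-42,-15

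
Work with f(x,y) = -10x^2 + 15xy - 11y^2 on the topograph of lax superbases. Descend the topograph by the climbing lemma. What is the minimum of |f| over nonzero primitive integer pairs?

translate: b→5 (≡-15 mod 20), so (10,-15,11)→(10,5,6)
flip: (10,5,6)→(6,-5,10)
reduced (well bottom): (6,-5,10) with a≤c, −a<b≤a
well minimum |f| = |-6| = 6 (negative-definite)

6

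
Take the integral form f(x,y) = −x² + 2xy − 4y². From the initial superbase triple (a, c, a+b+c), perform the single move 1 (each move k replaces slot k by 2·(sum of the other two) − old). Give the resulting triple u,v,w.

start (-1,-4,-3) = (f(1,0),f(0,1),f(1,1))
replace slot 1: 2·((-4)+(-3)) − (-1) = -13 → (-13,-4,-3)

-13,-4,-3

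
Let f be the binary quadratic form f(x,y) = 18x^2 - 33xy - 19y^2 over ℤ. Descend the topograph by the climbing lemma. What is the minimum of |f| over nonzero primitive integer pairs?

descent: ρ → (-19,33,18)  [lands on river]
river: ρ → (18,39,-13)
river: ρ → (-13,39,18)
river: ρ → (18,33,-19)
river: ρ → (-19,43,8)
river: ρ → (8,37,-34)
river: ρ → (-34,31,11)
river: ρ → (11,35,-28)
river: ρ → (-28,21,18)
river: ρ → (18,15,-31)
river: ρ → (-31,47,2)
river: ρ → (2,49,-7)
river: ρ → (-7,49,2)
river: ρ → (2,47,-31)
river: ρ → (-31,15,18)
river: ρ → (18,21,-28)
river: ρ → (-28,35,11)
river: ρ → (11,31,-34)
river: ρ → (-34,37,8)
river: ρ → (8,43,-19)
closes: descent 1, river 20
min |a| on river = 2

2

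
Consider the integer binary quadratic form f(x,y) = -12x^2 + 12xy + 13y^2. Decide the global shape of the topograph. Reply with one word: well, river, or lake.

D = b²−4ac = 12² − 4·(-12)·13 = 768
D > 0 non-square ⇒ indefinite ⇒ periodic river

river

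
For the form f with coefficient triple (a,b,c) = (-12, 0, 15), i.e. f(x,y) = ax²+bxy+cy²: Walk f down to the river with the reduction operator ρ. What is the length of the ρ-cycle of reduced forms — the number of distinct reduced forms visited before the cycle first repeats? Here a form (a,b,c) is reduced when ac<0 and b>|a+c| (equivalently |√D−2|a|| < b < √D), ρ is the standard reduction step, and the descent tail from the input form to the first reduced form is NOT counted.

D = 720, ⌊√D⌋ = 26
descent: ρ → (15,0,-12)
descent: ρ → (-12,24,3)  [lands on river]
river: ρ → (3,24,-12)
ρ-cycle length = 2 (tail of 2 descent steps not counted)

2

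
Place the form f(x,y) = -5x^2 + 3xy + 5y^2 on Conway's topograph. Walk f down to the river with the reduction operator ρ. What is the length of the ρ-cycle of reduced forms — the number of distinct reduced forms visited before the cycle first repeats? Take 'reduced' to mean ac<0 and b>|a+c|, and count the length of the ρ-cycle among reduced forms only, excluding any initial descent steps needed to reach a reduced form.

D = 109, ⌊√D⌋ = 10
river: ρ → (5,7,-3)
river: ρ → (-3,5,7)
river: ρ → (7,9,-1)
river: ρ → (-1,9,7)
river: ρ → (7,5,-3)
river: ρ → (-3,7,5)
river: ρ → (5,3,-5)
river: ρ → (-5,7,3)
river: ρ → (3,5,-7)
river: ρ → (-7,9,1)
river: ρ → (1,9,-7)
river: ρ → (-7,5,3)
river: ρ → (3,7,-5)
river: ρ → (-5,3,5)
ρ-cycle length = 14 (tail of 0 descent steps not counted)

14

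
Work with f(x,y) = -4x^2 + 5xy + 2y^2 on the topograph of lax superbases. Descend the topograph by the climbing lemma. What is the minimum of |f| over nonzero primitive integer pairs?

river: ρ → (2,7,-1)
river: ρ → (-1,7,2)
river: ρ → (2,5,-4)
river: ρ → (-4,3,3)
river: ρ → (3,3,-4)
river: ρ → (-4,5,2)
closes: descent 0, river 6
min |a| on river = 1

1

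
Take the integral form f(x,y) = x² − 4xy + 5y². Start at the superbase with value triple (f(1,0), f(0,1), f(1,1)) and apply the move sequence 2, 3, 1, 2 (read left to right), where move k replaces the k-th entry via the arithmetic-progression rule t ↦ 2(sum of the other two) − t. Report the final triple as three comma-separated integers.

start (1,5,2) = (f(1,0),f(0,1),f(1,1))
replace slot 2: 2·(1+2) − 5 = 1 → (1,1,2)
replace slot 3: 2·(1+1) − 2 = 2 → (1,1,2)
replace slot 1: 2·(1+2) − 1 = 5 → (5,1,2)
replace slot 2: 2·(5+2) − 1 = 13 → (5,13,2)

5,13,2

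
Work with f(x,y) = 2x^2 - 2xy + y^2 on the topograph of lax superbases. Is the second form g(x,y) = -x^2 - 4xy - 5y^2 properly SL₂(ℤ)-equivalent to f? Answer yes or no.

D₁ = -4, D₂ = -4
f: translate: b→2 (≡-2 mod 4), so (2,-2,1)→(2,2,1)
f: flip: (2,2,1)→(1,-2,2)
f: translate: b→0 (≡-2 mod 2), so (1,-2,2)→(1,0,1)
f: reduced (well bottom): (1,0,1) with a≤c, −a<b≤a
g is negative-definite; reduce −g:
−g: translate: b→0 (≡4 mod 2), so (1,4,5)→(1,0,1)
−g: reduced (well bottom): (1,0,1) with a≤c, −a<b≤a
flip sign back: reduced form of g is (-1,0,-1)
reduced forms (1, 0, 1) vs (-1, 0, -1) ⇒ inequivalent

no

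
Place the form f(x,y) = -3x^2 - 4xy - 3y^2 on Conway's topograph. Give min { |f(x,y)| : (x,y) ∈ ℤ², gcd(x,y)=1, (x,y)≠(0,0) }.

translate: b→-2 (≡4 mod 6), so (3,4,3)→(3,-2,2)
flip: (3,-2,2)→(2,2,3)
reduced (well bottom): (2,2,3) with a≤c, −a<b≤a
well minimum |f| = |-2| = 2 (negative-definite)

2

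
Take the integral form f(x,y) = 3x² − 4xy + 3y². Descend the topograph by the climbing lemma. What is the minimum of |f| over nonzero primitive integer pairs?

translate: b→2 (≡-4 mod 6), so (3,-4,3)→(3,2,2)
flip: (3,2,2)→(2,-2,3)
translate: b→2 (≡-2 mod 4), so (2,-2,3)→(2,2,3)
reduced (well bottom): (2,2,3) with a≤c, −a<b≤a
well minimum = a = 2

2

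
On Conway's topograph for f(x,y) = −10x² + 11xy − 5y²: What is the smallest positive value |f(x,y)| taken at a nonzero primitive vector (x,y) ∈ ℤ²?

translate: b→9 (≡-11 mod 20), so (10,-11,5)→(10,9,4)
flip: (10,9,4)→(4,-9,10)
translate: b→-1 (≡-9 mod 8), so (4,-9,10)→(4,-1,5)
reduced (well bottom): (4,-1,5) with a≤c, −a<b≤a
well minimum |f| = |-4| = 4 (negative-definite)

4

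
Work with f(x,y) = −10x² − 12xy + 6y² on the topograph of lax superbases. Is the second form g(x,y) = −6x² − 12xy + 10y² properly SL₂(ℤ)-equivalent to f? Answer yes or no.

D₁ = 384, D₂ = 384
river cycle of f (length 4): (6, 12, -10), (-10, 8, 8), (8, 8, -10), (-10, 12, 6)
river cycle of g (length 4): (10, 12, -6), (-6, 12, 10), (10, 8, -8), (-8, 8, 10)
cycles differ ⇒ inequivalent

no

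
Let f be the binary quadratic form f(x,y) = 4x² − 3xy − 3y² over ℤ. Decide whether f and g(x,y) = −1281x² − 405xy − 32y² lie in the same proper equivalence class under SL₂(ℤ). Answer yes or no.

D₁ = 57, D₂ = 57
river cycle of f (length 6): (-3, 3, 4), (4, 5, -2), (-2, 7, 1), (1, 7, -2), (-2, 5, 4), (4, 3, -3)
river cycle of g (length 6): (-3, 3, 4), (4, 5, -2), (-2, 7, 1), (1, 7, -2), (-2, 5, 4), (4, 3, -3)
cycles coincide ⇒ equivalent

yes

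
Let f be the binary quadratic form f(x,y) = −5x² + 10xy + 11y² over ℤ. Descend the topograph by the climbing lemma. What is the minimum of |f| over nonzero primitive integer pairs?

river: ρ → (11,12,-4)
river: ρ → (-4,12,11)
river: ρ → (11,10,-5)
river: ρ → (-5,10,11)
closes: descent 0, river 4
min |a| on river = 4

4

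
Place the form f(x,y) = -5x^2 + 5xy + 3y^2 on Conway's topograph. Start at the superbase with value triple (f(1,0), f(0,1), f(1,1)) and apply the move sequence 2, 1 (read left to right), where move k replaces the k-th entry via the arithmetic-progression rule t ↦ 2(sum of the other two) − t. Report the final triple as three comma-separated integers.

start (-5,3,3) = (f(1,0),f(0,1),f(1,1))
replace slot 2: 2·((-5)+3) − 3 = -7 → (-5,-7,3)
replace slot 1: 2·((-7)+3) − (-5) = -3 → (-3,-7,3)

-3,-7,3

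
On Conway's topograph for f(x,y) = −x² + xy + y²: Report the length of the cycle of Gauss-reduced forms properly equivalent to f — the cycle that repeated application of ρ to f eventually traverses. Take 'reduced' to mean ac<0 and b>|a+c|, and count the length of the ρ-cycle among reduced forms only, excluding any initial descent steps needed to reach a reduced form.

D = 5, ⌊√D⌋ = 2
river: ρ → (1,1,-1)
river: ρ → (-1,1,1)
ρ-cycle length = 2 (tail of 0 descent steps not counted)

2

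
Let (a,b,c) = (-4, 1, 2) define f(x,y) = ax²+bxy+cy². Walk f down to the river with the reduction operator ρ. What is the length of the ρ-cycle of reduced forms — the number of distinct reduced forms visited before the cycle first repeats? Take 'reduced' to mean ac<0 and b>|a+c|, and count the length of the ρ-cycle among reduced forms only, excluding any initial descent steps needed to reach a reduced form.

D = 33, ⌊√D⌋ = 5
descent: ρ → (2,3,-3)  [lands on river]
river: ρ → (-3,3,2)
river: ρ → (2,5,-1)
river: ρ → (-1,5,2)
ρ-cycle length = 4 (tail of 1 descent step not counted)

4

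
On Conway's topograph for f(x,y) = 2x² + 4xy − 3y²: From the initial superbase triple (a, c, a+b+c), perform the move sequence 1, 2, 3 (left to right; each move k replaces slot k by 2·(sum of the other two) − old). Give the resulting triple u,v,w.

start (2,-3,3) = (f(1,0),f(0,1),f(1,1))
replace slot 1: 2·((-3)+3) − 2 = -2 → (-2,-3,3)
replace slot 2: 2·((-2)+3) − (-3) = 5 → (-2,5,3)
replace slot 3: 2·((-2)+5) − 3 = 3 → (-2,5,3)

-2,5,3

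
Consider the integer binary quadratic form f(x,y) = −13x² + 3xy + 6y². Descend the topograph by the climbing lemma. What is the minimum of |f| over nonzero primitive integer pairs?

descent: ρ → (6,9,-10)  [lands on river]
river: ρ → (-10,11,5)
river: ρ → (5,9,-12)
river: ρ → (-12,15,2)
river: ρ → (2,17,-4)
river: ρ → (-4,15,6)
closes: descent 1, river 6
min |a| on river = 2

2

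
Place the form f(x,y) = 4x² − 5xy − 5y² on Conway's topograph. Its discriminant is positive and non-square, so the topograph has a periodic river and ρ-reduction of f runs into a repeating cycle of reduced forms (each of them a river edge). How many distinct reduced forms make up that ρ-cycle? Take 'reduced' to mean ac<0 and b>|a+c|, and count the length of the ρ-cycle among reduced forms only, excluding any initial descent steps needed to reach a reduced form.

D = 105, ⌊√D⌋ = 10
descent: ρ → (-5,5,4)  [lands on river]
river: ρ → (4,3,-6)
river: ρ → (-6,9,1)
river: ρ → (1,9,-6)
river: ρ → (-6,3,4)
river: ρ → (4,5,-5)
ρ-cycle length = 6 (tail of 1 descent step not counted)

6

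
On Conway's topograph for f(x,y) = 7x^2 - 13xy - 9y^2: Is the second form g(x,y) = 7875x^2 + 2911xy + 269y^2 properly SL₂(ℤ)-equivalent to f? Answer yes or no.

D₁ = 421, D₂ = 421
river cycle of f (length 26): (-9, 13, 7), (7, 15, -7), (-7, 13, 9), (9, 5, -11), (-11, 17, 3), (3, 19, -5), (-5, 11, 15), (15, 19, -1), (-1, 19, 15), (15, 11, -5), … (16 more)
river cycle of g (length 26): (7, 15, -7), (-7, 13, 9), (9, 5, -11), (-11, 17, 3), (3, 19, -5), (-5, 11, 15), (15, 19, -1), (-1, 19, 15), (15, 11, -5), (-5, 19, 3), … (16 more)
cycles coincide ⇒ equivalent

yes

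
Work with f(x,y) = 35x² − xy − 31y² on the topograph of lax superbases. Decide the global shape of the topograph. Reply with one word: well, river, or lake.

D = b²−4ac = (-1)² − 4·35·(-31) = 4341
D > 0 non-square ⇒ indefinite ⇒ periodic river

river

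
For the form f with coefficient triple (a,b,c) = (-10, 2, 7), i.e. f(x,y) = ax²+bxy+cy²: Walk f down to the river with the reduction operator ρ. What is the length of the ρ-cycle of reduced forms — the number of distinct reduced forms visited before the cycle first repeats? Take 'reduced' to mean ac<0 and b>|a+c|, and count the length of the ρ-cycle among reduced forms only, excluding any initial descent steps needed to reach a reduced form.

D = 284, ⌊√D⌋ = 16
descent: ρ → (7,12,-5)  [lands on river]
river: ρ → (-5,8,11)
river: ρ → (11,14,-2)
river: ρ → (-2,14,11)
river: ρ → (11,8,-5)
river: ρ → (-5,12,7)
river: ρ → (7,16,-1)
river: ρ → (-1,16,7)
ρ-cycle length = 8 (tail of 1 descent step not counted)

8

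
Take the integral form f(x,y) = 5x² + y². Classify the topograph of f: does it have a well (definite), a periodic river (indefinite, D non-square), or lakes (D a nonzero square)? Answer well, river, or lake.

D = b²−4ac = 0² − 4·5·1 = -20
D < 0 ⇒ definite ⇒ every region one sign ⇒ single well

well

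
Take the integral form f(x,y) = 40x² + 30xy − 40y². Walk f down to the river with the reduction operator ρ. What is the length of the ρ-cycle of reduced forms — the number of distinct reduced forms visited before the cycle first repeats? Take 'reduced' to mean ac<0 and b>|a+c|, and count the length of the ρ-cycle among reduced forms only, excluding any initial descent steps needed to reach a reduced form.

D = 7300, ⌊√D⌋ = 85
river: ρ → (-40,50,30)
river: ρ → (30,70,-20)
river: ρ → (-20,50,60)
river: ρ → (60,70,-10)
river: ρ → (-10,70,60)
river: ρ → (60,50,-20)
river: ρ → (-20,70,30)
river: ρ → (30,50,-40)
river: ρ → (-40,30,40)
river: ρ → (40,50,-30)
river: ρ → (-30,70,20)
river: ρ → (20,50,-60)
river: ρ → (-60,70,10)
river: ρ → (10,70,-60)
river: ρ → (-60,50,20)
river: ρ → (20,70,-30)
river: ρ → (-30,50,40)
river: ρ → (40,30,-40)
ρ-cycle length = 18 (tail of 0 descent steps not counted)

18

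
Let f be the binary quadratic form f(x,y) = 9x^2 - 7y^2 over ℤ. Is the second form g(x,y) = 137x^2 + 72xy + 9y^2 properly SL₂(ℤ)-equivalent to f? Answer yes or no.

D₁ = 252, D₂ = 252
river cycle of f (length 2): (-7, 14, 2), (2, 14, -7)
river cycle of g (length 2): (-7, 14, 2), (2, 14, -7)
cycles coincide ⇒ equivalent

yes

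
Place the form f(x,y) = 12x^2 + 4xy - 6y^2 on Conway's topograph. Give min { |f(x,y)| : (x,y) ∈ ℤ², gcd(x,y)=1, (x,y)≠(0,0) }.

descent: ρ → (-6,8,10)  [lands on river]
river: ρ → (10,12,-4)
river: ρ → (-4,12,10)
river: ρ → (10,8,-6)
river: ρ → (-6,16,2)
river: ρ → (2,16,-6)
closes: descent 1, river 6
min |a| on river = 2

2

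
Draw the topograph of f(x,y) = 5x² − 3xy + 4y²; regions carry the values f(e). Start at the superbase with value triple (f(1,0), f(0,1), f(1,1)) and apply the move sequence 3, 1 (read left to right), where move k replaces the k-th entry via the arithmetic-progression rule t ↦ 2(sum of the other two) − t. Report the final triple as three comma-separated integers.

start (5,4,6) = (f(1,0),f(0,1),f(1,1))
replace slot 3: 2·(5+4) − 6 = 12 → (5,4,12)
replace slot 1: 2·(4+12) − 5 = 27 → (27,4,12)

27,4,12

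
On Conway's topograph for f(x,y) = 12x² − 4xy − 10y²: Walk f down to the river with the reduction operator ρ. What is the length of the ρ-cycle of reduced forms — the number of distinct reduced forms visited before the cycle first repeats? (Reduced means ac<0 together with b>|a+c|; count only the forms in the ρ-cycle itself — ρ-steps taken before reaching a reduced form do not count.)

D = 496, ⌊√D⌋ = 22
descent: ρ → (-10,4,12)  [lands on river]
river: ρ → (12,20,-2)
river: ρ → (-2,20,12)
river: ρ → (12,4,-10)
river: ρ → (-10,16,6)
river: ρ → (6,20,-4)
river: ρ → (-4,20,6)
river: ρ → (6,16,-10)
ρ-cycle length = 8 (tail of 1 descent step not counted)

8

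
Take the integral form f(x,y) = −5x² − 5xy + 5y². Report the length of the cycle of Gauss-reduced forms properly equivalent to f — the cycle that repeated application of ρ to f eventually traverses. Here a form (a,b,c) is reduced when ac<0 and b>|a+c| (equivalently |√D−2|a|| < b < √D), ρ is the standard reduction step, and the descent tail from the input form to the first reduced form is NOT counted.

D = 125, ⌊√D⌋ = 11
descent: ρ → (5,5,-5)  [lands on river]
river: ρ → (-5,5,5)
ρ-cycle length = 2 (tail of 1 descent step not counted)

2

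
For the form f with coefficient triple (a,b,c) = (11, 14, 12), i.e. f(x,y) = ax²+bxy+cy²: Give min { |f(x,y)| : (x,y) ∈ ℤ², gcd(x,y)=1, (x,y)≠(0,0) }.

translate: b→-8 (≡14 mod 22), so (11,14,12)→(11,-8,9)
flip: (11,-8,9)→(9,8,11)
reduced (well bottom): (9,8,11) with a≤c, −a<b≤a
well minimum = a = 9

9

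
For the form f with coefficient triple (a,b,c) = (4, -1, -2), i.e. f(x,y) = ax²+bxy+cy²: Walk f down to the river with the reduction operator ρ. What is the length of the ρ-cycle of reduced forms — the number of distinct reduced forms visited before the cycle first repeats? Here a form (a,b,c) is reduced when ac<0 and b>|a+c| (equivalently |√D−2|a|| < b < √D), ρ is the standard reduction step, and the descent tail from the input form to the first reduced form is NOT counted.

D = 33, ⌊√D⌋ = 5
descent: ρ → (-2,5,1)  [lands on river]
river: ρ → (1,5,-2)
river: ρ → (-2,3,3)
river: ρ → (3,3,-2)
ρ-cycle length = 4 (tail of 1 descent step not counted)

4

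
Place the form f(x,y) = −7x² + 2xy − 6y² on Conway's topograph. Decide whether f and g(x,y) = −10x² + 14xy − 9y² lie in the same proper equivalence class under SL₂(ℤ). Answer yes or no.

D₁ = -164, D₂ = -164
f is negative-definite; reduce −f:
−f: flip: (7,-2,6)→(6,2,7)
−f: reduced (well bottom): (6,2,7) with a≤c, −a<b≤a
flip sign back: reduced form of f is (-6,-2,-7)
g is negative-definite; reduce −g:
−g: translate: b→6 (≡-14 mod 20), so (10,-14,9)→(10,6,5)
−g: flip: (10,6,5)→(5,-6,10)
−g: translate: b→4 (≡-6 mod 10), so (5,-6,10)→(5,4,9)
−g: reduced (well bottom): (5,4,9) with a≤c, −a<b≤a
flip sign back: reduced form of g is (-5,-4,-9)
reduced forms (-6, -2, -7) vs (-5, -4, -9) ⇒ inequivalent

no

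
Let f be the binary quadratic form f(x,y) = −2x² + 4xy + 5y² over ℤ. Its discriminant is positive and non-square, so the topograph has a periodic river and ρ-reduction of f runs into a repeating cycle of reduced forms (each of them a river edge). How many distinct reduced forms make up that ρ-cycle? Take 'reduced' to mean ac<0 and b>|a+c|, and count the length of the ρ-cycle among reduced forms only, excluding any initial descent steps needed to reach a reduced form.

D = 56, ⌊√D⌋ = 7
river: ρ → (5,6,-1)
river: ρ → (-1,6,5)
river: ρ → (5,4,-2)
river: ρ → (-2,4,5)
ρ-cycle length = 4 (tail of 0 descent steps not counted)

4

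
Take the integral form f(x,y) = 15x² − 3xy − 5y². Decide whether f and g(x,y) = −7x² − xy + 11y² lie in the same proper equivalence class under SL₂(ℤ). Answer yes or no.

D₁ = 309, D₂ = 309
river cycle of f (length 6): (-5, 13, 7), (7, 15, -3), (-3, 15, 7), (7, 13, -5), (-5, 17, 1), (1, 17, -5)
river cycle of g (length 6): (-7, 13, 5), (5, 17, -1), (-1, 17, 5), (5, 13, -7), (-7, 15, 3), (3, 15, -7)
cycles differ ⇒ inequivalent

no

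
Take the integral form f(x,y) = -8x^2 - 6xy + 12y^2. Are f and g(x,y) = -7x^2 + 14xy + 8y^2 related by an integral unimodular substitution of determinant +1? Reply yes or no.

D₁ = 420, D₂ = 420
river cycle of f (length 6): (12, 6, -8), (-8, 10, 10), (10, 10, -8), (-8, 6, 12), (12, 18, -2), (-2, 18, 12)
river cycle of g (length 4): (8, 18, -3), (-3, 18, 8), (8, 14, -7), (-7, 14, 8)
cycles differ ⇒ inequivalent

no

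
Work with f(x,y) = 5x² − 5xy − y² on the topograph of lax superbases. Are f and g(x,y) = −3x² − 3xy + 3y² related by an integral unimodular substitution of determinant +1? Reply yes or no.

D₁ = 45, D₂ = 45
river cycle of f (length 2): (-1, 5, 5), (5, 5, -1)
river cycle of g (length 2): (3, 3, -3), (-3, 3, 3)
cycles differ ⇒ inequivalent

no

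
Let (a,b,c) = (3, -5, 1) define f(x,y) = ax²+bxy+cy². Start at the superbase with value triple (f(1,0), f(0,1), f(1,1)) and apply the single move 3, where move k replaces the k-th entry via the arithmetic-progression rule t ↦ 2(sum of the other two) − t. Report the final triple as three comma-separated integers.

start (3,1,-1) = (f(1,0),f(0,1),f(1,1))
replace slot 3: 2·(3+1) − (-1) = 9 → (3,1,9)

3,1,9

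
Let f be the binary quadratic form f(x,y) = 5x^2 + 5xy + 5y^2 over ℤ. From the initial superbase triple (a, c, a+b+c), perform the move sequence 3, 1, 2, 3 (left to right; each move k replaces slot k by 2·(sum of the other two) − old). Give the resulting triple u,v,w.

start (5,5,15) = (f(1,0),f(0,1),f(1,1))
replace slot 3: 2·(5+5) − 15 = 5 → (5,5,5)
replace slot 1: 2·(5+5) − 5 = 15 → (15,5,5)
replace slot 2: 2·(15+5) − 5 = 35 → (15,35,5)
replace slot 3: 2·(15+35) − 5 = 95 → (15,35,95)

15,35,95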